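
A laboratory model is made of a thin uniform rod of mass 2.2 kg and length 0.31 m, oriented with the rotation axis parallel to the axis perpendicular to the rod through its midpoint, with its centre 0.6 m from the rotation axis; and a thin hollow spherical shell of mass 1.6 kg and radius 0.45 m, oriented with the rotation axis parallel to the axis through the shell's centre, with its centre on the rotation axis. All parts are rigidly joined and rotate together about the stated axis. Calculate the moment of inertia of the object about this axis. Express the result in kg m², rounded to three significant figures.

1.03

Thin rod: I_cm = (1/12)ML² = (1/12)(2.2)(0.31)² = 0.017618 kg m²; centre at d = 0.6 m, so I = I_cm + Md² gives I = 0.017618 + (2.2)(0.6)² = 0.80962 kg m².
Spherical shell: I_cm = (2/3)MR² = (2/3)(1.6)(0.45)² = 0.216 kg m²; axis through the centre, so I = 0.216 kg m².
Total I = 0.80962 + 0.216 = 1.0256 kg m².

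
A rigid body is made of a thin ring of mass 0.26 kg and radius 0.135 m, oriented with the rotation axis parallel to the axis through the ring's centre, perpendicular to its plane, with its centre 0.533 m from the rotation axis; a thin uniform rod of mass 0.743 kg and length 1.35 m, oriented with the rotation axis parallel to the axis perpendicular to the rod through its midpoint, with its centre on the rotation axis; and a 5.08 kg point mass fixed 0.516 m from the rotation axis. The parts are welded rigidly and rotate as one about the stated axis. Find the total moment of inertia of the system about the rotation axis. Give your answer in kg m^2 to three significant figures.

1.54

Thin ring: I_cm = MR² = (0.26)(0.135)² = 0.0047385 kg m^2; centre at d = 0.533 m, so the parallel axis theorem gives I = 0.0047385 + (0.26)(0.533)² = 0.078602 kg m^2.
Thin rod: I_cm = (1/12)ML² = (1/12)(0.743)(1.35)² = 0.11284 kg m^2; axis through the centre, so I = 0.11284 kg m^2.
Point mass: I_cm = 0; centre at d = 0.516 m, so the parallel axis theorem gives I = 0 + (5.08)(0.516)² = 1.3526 kg m^2.
Total I = 0.078602 + 0.11284 + 1.3526 = 1.544 kg m^2.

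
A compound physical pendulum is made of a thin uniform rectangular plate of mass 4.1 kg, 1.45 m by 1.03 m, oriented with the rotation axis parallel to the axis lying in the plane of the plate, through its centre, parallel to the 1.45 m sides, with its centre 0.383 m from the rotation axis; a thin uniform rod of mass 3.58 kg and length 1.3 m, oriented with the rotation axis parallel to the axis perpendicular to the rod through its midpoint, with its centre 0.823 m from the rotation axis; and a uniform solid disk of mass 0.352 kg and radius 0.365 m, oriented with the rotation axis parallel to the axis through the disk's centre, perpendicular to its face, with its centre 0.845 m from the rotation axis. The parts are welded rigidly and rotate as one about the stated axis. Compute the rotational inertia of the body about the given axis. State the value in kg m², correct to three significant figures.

Rectangular plate: I_cm = (1/12)Mb² = (1/12)(4.1)(1.03)² = 0.36247 kg m²; centre at d = 0.383 m, so I = I_cm + Md² gives I = 0.36247 + (4.1)(0.383)² = 0.9639 kg m².
Thin rod: I_cm = (1/12)ML² = (1/12)(3.58)(1.3)² = 0.50418 kg m²; centre at d = 0.823 m, so I = I_cm + Md² gives I = 0.50418 + (3.58)(0.823)² = 2.929 kg m².
Solid disk: I_cm = (1/2)MR² = (1/2)(0.352)(0.365)² = 0.023448 kg m²; centre at d = 0.845 m, so I = I_cm + Md² gives I = 0.023448 + (0.352)(0.845)² = 0.27478 kg m².
Total I = 0.9639 + 2.929 + 0.27478 = 4.1677 kg m².

4.17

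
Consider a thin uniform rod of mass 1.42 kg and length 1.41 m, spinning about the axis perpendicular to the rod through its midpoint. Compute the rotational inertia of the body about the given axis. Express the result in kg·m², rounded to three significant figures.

0.235

I_cm = (1/12)ML² = (1/12)(1.42)(1.41)² = 0.23526 kg·m²; axis through the centre, so I = 0.23526 kg·m².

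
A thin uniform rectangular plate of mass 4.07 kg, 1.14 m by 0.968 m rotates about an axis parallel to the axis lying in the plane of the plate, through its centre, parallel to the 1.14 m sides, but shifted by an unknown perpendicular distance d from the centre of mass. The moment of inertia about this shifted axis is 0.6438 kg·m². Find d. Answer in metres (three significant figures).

0.283

About the centre-of-mass axis, I_cm = (1/12)Mb² = (1/12)(4.07)(0.968)² = 0.31781 kg·m².
Parallel axis theorem: I = I_cm + Md², so Md² = 0.6438 − 0.31781 = 0.32599 kg·m².
d = √(0.32599 / 4.07) = 0.28301 m.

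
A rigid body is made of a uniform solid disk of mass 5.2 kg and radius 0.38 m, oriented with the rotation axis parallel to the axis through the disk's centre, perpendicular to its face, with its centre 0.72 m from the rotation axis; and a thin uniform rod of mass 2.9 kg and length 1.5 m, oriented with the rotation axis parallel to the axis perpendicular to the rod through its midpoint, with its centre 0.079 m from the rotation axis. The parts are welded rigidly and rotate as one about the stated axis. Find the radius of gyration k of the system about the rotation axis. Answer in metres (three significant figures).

0.670

Solid disk: I_cm = (1/2)MR² = (1/2)(5.2)(0.38)² = 0.37544 kg m^2; centre at d = 0.72 m, so the parallel axis theorem gives I = 0.37544 + (5.2)(0.72)² = 3.0711 kg m^2.
Thin rod: I_cm = (1/12)ML² = (1/12)(2.9)(1.5)² = 0.54375 kg m^2; centre at d = 0.079 m, so the parallel axis theorem gives I = 0.54375 + (2.9)(0.079)² = 0.56185 kg m^2.
Total I = 3.633 kg m^2; total mass M = 8.1 kg.
k = √(I/M) = √(3.633/8.1) = 0.66971 m.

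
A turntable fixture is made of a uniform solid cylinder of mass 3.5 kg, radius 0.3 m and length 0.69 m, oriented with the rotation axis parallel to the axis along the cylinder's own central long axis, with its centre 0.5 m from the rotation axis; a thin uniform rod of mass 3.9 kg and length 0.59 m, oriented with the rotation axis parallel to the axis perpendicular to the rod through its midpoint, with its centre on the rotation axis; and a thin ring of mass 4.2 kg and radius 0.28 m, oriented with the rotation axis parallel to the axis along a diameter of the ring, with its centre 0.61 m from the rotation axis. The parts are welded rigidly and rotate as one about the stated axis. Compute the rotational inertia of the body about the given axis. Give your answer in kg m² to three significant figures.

Solid cylinder: I_cm = (1/2)MR² = (1/2)(3.5)(0.3)² = 0.1575 kg m²; centre at d = 0.5 m, so the parallel axis theorem gives I = 0.1575 + (3.5)(0.5)² = 1.0325 kg m².
Thin rod: I_cm = (1/12)ML² = (1/12)(3.9)(0.59)² = 0.11313 kg m²; axis through the centre, so I = 0.11313 kg m².
Thin ring: I_cm = (1/2)MR² = (1/2)(4.2)(0.28)² = 0.16464 kg m²; centre at d = 0.61 m, so the parallel axis theorem gives I = 0.16464 + (4.2)(0.61)² = 1.7275 kg m².
Total I = 1.0325 + 0.11313 + 1.7275 = 2.8731 kg m².

2.87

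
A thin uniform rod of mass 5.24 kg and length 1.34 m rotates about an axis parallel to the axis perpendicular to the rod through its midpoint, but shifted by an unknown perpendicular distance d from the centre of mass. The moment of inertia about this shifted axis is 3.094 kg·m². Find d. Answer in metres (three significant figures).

About the centre-of-mass axis, I_cm = (1/12)ML² = (1/12)(5.24)(1.34)² = 0.78408 kg·m².
Parallel axis theorem: I = I_cm + Md², so Md² = 3.094 − 0.78408 = 2.3099 kg·m².
d = √(2.3099 / 5.24) = 0.66395 m.

0.664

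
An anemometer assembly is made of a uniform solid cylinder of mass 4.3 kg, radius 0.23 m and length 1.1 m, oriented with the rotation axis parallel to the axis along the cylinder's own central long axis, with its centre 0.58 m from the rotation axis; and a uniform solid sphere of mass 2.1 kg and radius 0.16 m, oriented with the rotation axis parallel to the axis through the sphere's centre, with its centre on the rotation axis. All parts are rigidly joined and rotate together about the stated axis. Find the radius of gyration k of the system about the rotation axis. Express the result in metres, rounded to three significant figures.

0.497

Solid cylinder: I_cm = (1/2)MR² = (1/2)(4.3)(0.23)² = 0.11374 kg m²; centre at d = 0.58 m, so the parallel axis theorem gives I = 0.11374 + (4.3)(0.58)² = 1.5603 kg m².
Solid sphere: I_cm = (2/5)MR² = (2/5)(2.1)(0.16)² = 0.021504 kg m²; axis through the centre, so I = 0.021504 kg m².
Total I = 1.5818 kg m²; total mass M = 6.4 kg.
k = √(I/M) = √(1.5818/6.4) = 0.49714 m.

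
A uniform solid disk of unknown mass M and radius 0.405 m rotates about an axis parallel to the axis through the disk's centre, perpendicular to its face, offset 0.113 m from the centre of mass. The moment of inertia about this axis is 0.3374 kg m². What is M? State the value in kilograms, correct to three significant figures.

3.56

I = I_cm + Md² = (1/2)MR² + Md² = M·[0.5·(0.405)² + (0.113)²] = M·0.094782.
So M = 0.3374 / 0.094782 = 3.5598 kg.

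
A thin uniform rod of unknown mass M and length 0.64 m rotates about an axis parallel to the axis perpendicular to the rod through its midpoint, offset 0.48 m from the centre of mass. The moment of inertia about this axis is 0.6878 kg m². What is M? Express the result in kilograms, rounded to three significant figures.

2.60

I = I_cm + Md² = (1/12)ML² + Md² = M·[0.0833333·(0.64)² + (0.48)²] = M·0.26453.
So M = 0.6878 / 0.26453 = 2.6001 kg.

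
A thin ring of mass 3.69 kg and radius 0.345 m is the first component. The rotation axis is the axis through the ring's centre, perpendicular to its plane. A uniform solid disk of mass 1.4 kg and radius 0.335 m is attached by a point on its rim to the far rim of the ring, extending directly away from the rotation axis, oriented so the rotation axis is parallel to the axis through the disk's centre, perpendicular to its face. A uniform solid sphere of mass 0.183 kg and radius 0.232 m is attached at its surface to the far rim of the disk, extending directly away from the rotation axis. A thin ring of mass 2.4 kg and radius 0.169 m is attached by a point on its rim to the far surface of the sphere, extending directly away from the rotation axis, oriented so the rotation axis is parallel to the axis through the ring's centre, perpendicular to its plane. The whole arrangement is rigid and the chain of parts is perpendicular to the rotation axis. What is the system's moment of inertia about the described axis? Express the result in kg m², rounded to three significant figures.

Thin ring: I_cm = MR² = (3.69)(0.345)² = 0.4392 kg m²; axis through the centre, so I = 0.4392 kg m².
Solid disk: I_cm = (1/2)MR² = (1/2)(1.4)(0.335)² = 0.078558 kg m²; centre at d = 0.345 + 0.335 = 0.68 m, so I = I_cm + Md² gives I = 0.078558 + (1.4)(0.68)² = 0.72592 kg m².
Solid sphere: I_cm = (2/5)MR² = (2/5)(0.183)(0.232)² = 0.0039399 kg m²; centre at d = 0.345 + 0.335 + 0.335 + 0.232 = 1.247 m, so I = I_cm + Md² gives I = 0.0039399 + (0.183)(1.247)² = 0.28851 kg m².
Thin ring: I_cm = MR² = (2.4)(0.169)² = 0.068546 kg m²; centre at d = 0.345 + 0.335 + 0.335 + 0.232 + 0.232 + 0.169 = 1.648 m, so I = I_cm + Md² gives I = 0.068546 + (2.4)(1.648)² = 6.5867 kg m².
Total I = 0.4392 + 0.72592 + 0.28851 + 6.5867 = 8.0403 kg m².

8.04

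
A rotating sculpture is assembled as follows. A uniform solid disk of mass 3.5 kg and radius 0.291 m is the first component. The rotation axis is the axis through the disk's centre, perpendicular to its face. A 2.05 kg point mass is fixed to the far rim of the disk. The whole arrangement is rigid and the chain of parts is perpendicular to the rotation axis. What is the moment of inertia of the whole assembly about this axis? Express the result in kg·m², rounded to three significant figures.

Solid disk: I_cm = (1/2)MR² = (1/2)(3.5)(0.291)² = 0.14819 kg·m²; axis through the centre, so I = 0.14819 kg·m².
Point mass: I_cm = 0; centre at d = 0.291 m, so the parallel axis theorem gives I = 0 + (2.05)(0.291)² = 0.1736 kg·m².
Total I = 0.14819 + 0.1736 = 0.32179 kg·m².

0.322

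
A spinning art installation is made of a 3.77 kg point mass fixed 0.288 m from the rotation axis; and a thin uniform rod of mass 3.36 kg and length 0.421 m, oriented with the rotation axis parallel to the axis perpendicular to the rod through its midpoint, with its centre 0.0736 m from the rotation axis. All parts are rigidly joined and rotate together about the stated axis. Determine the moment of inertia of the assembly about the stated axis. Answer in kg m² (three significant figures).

Point mass: I_cm = 0; centre at d = 0.288 m, so the parallel axis theorem gives I = 0 + (3.77)(0.288)² = 0.3127 kg m².
Thin rod: I_cm = (1/12)ML² = (1/12)(3.36)(0.421)² = 0.049627 kg m²; centre at d = 0.0736 m, so the parallel axis theorem gives I = 0.049627 + (3.36)(0.0736)² = 0.067828 kg m².
Total I = 0.3127 + 0.067828 = 0.38053 kg m².

0.381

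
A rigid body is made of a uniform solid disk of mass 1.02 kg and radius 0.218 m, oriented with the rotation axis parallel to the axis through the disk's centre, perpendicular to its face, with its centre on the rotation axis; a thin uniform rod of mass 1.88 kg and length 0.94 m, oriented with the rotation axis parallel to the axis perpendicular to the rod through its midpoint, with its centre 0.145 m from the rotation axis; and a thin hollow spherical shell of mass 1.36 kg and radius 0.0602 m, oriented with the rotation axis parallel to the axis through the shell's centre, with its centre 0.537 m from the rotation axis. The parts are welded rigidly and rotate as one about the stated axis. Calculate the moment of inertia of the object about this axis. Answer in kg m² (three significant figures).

0.598

Solid disk: I_cm = (1/2)MR² = (1/2)(1.02)(0.218)² = 0.024237 kg m²; axis through the centre, so I = 0.024237 kg m².
Thin rod: I_cm = (1/12)ML² = (1/12)(1.88)(0.94)² = 0.13843 kg m²; centre at d = 0.145 m, so I = I_cm + Md² gives I = 0.13843 + (1.88)(0.145)² = 0.17796 kg m².
Spherical shell: I_cm = (2/3)MR² = (2/3)(1.36)(0.0602)² = 0.0032858 kg m²; centre at d = 0.537 m, so I = I_cm + Md² gives I = 0.0032858 + (1.36)(0.537)² = 0.39547 kg m².
Total I = 0.024237 + 0.17796 + 0.39547 = 0.59766 kg m².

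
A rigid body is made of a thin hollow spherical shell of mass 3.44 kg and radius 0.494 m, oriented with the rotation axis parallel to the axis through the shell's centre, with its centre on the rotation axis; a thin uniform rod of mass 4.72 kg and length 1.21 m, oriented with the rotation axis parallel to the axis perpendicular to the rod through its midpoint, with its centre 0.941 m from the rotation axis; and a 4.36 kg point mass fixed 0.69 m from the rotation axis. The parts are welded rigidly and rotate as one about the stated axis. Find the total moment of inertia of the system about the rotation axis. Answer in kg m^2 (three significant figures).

7.39

Spherical shell: I_cm = (2/3)MR² = (2/3)(3.44)(0.494)² = 0.55966 kg m^2; axis through the centre, so I = 0.55966 kg m^2.
Thin rod: I_cm = (1/12)ML² = (1/12)(4.72)(1.21)² = 0.57588 kg m^2; centre at d = 0.941 m, so I = I_cm + Md² gives I = 0.57588 + (4.72)(0.941)² = 4.7553 kg m^2.
Point mass: I_cm = 0; centre at d = 0.69 m, so I = I_cm + Md² gives I = 0 + (4.36)(0.69)² = 2.0758 kg m^2.
Total I = 0.55966 + 4.7553 + 2.0758 = 7.3908 kg m^2.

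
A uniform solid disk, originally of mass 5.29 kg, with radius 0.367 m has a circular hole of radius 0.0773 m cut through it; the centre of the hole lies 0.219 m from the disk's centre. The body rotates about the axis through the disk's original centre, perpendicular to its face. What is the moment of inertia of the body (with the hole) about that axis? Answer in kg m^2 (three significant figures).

0.344

Unpierced body about its centre: I₀ = (1/2)MR² = (1/2)(5.29)(0.367)² = 0.35625 kg m^2.
The removed disk has mass m = M·(r/R)² = (5.29)(0.0773/0.367)² = 0.23468 kg (same uniform areal density).
Its moment of inertia about the rotation axis (parallel-axis theorem): I_hole = (1/2)mr² + md² = (1/2)(0.23468)(0.0773)² + (0.23468)(0.219)² = 0.011957 kg m^2.
Treating the hole as negative mass, I = I₀ − I_hole = 0.35625 − 0.011957 = 0.3443 kg m^2.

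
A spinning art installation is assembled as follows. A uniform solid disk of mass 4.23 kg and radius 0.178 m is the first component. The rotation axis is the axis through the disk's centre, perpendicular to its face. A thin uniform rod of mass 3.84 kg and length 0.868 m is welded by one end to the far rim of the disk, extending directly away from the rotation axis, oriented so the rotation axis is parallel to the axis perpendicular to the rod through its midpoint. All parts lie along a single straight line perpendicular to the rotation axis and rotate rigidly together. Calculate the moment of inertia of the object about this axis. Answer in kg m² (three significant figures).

1.75

Solid disk: I_cm = (1/2)MR² = (1/2)(4.23)(0.178)² = 0.067012 kg m²; axis through the centre, so I = 0.067012 kg m².
Thin rod: I_cm = (1/12)ML² = (1/12)(3.84)(0.868)² = 0.2411 kg m²; centre at d = 0.178 + 0.434 = 0.612 m, so the parallel axis theorem gives I = 0.2411 + (3.84)(0.612)² = 1.6793 kg m².
Total I = 0.067012 + 1.6793 = 1.7464 kg m².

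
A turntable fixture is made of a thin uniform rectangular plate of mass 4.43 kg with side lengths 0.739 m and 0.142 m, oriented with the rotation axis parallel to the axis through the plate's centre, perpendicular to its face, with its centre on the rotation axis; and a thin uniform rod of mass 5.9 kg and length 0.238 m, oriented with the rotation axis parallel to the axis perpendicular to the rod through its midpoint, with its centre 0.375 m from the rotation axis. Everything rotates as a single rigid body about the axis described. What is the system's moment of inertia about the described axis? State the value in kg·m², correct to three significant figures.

Rectangular plate: I_cm = (1/12)M(a²+b²) = (1/12)(4.43)[(0.739)² + (0.142)²] = 0.20905 kg·m²; axis through the centre, so I = 0.20905 kg·m².
Thin rod: I_cm = (1/12)ML² = (1/12)(5.9)(0.238)² = 0.02785 kg·m²; centre at d = 0.375 m, so the parallel axis theorem gives I = 0.02785 + (5.9)(0.375)² = 0.85754 kg·m².
Total I = 0.20905 + 0.85754 = 1.0666 kg·m².

1.07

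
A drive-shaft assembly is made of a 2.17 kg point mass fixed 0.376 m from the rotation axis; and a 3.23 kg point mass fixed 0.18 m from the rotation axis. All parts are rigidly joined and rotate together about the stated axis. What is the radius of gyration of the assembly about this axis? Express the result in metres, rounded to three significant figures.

0.276

Point mass: I_cm = 0; centre at d = 0.376 m, so I = I_cm + Md² gives I = 0 + (2.17)(0.376)² = 0.30679 kg m^2.
Point mass: I_cm = 0; centre at d = 0.18 m, so I = I_cm + Md² gives I = 0 + (3.23)(0.18)² = 0.10465 kg m^2.
Total I = 0.41144 kg m^2; total mass M = 5.4 kg.
k = √(I/M) = √(0.41144/5.4) = 0.27603 m.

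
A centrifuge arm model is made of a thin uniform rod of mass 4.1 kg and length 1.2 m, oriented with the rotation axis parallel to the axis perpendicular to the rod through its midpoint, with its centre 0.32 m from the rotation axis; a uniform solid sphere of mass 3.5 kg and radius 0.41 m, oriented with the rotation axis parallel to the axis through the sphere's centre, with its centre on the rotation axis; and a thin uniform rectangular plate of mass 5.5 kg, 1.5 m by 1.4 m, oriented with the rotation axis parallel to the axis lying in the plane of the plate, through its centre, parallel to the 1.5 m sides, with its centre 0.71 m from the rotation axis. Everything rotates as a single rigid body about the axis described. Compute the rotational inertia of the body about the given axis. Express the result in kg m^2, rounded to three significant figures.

4.82

Thin rod: I_cm = (1/12)ML² = (1/12)(4.1)(1.2)² = 0.492 kg m^2; centre at d = 0.32 m, so I = I_cm + Md² gives I = 0.492 + (4.1)(0.32)² = 0.91184 kg m^2.
Solid sphere: I_cm = (2/5)MR² = (2/5)(3.5)(0.41)² = 0.23534 kg m^2; axis through the centre, so I = 0.23534 kg m^2.
Rectangular plate: I_cm = (1/12)Mb² = (1/12)(5.5)(1.4)² = 0.89833 kg m^2; centre at d = 0.71 m, so I = I_cm + Md² gives I = 0.89833 + (5.5)(0.71)² = 3.6709 kg m^2.
Total I = 0.91184 + 0.23534 + 3.6709 = 4.8181 kg m^2.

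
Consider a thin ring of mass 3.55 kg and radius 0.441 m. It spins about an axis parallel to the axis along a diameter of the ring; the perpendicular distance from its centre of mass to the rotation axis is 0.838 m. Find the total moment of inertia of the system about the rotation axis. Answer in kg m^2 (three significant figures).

2.84

I_cm = (1/2)MR² = (1/2)(3.55)(0.441)² = 0.3452 kg m^2; centre at d = 0.838 m, so I = I_cm + Md² gives I = 0.3452 + (3.55)(0.838)² = 2.8382 kg m^2.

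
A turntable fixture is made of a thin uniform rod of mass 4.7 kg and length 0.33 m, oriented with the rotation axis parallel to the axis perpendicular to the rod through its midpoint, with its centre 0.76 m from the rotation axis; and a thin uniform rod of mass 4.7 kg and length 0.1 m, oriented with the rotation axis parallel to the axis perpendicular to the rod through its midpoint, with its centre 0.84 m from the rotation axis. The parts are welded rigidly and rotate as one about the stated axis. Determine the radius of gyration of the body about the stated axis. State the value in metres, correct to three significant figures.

0.804

Thin rod: I_cm = (1/12)ML² = (1/12)(4.7)(0.33)² = 0.042653 kg m²; centre at d = 0.76 m, so I = I_cm + Md² gives I = 0.042653 + (4.7)(0.76)² = 2.7574 kg m².
Thin rod: I_cm = (1/12)ML² = (1/12)(4.7)(0.1)² = 0.0039167 kg m²; centre at d = 0.84 m, so I = I_cm + Md² gives I = 0.0039167 + (4.7)(0.84)² = 3.3202 kg m².
Total I = 6.0776 kg m²; total mass M = 9.4 kg.
k = √(I/M) = √(6.0776/9.4) = 0.80409 m.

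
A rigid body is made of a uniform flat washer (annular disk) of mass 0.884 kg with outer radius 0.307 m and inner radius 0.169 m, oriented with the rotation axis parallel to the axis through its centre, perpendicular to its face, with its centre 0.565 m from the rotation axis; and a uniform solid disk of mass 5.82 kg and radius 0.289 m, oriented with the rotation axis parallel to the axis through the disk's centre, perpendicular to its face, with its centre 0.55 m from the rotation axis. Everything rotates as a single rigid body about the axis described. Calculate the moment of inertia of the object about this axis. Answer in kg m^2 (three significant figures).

Annular disk: I_cm = (1/2)M(R²+r²) = (1/2)(0.884)[(0.307)² + (0.169)²] = 0.054282 kg m^2; centre at d = 0.565 m, so I = I_cm + Md² gives I = 0.054282 + (0.884)(0.565)² = 0.33648 kg m^2.
Solid disk: I_cm = (1/2)MR² = (1/2)(5.82)(0.289)² = 0.24305 kg m^2; centre at d = 0.55 m, so I = I_cm + Md² gives I = 0.24305 + (5.82)(0.55)² = 2.0036 kg m^2.
Total I = 0.33648 + 2.0036 = 2.3401 kg m^2.

2.34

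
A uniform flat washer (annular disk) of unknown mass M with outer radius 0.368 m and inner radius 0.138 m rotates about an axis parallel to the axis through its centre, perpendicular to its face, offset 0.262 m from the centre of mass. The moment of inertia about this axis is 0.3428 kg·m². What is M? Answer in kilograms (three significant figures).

I = I_cm + Md² = (1/2)M(R²+r²) + Md² = M·[0.5·[(0.368)² + (0.138)²] + (0.262)²] = M·0.14588.
So M = 0.3428 / 0.14588 = 2.3499 kg.

2.35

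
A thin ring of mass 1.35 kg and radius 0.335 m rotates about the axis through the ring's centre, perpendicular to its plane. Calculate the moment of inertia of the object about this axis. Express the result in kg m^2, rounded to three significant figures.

0.152

I_cm = MR² = (1.35)(0.335)² = 0.1515 kg m^2; axis through the centre, so I = 0.1515 kg m^2.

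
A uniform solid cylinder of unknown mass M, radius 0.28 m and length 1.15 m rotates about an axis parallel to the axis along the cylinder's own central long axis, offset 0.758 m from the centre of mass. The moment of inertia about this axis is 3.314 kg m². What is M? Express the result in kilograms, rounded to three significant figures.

I = I_cm + Md² = (1/2)MR² + Md² = M·[0.5·(0.28)² + (0.758)²] = M·0.61376.
So M = 3.314 / 0.61376 = 5.3995 kg.

5.40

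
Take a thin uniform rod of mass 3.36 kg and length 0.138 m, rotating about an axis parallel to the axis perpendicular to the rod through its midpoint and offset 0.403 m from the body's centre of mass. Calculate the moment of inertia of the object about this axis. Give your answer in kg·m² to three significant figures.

I_cm = (1/12)ML² = (1/12)(3.36)(0.138)² = 0.0053323 kg·m²; centre at d = 0.403 m, so I = I_cm + Md² gives I = 0.0053323 + (3.36)(0.403)² = 0.55103 kg·m².

0.551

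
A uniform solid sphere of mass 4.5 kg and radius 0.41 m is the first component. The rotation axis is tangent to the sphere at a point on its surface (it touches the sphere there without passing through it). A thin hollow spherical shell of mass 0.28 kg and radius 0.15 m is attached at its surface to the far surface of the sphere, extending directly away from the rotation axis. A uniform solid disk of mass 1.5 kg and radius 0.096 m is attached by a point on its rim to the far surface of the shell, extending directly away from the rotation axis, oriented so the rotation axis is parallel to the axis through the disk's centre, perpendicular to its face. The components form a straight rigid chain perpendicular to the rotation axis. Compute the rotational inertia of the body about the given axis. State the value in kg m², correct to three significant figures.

3.55

Solid sphere: I_cm = (2/5)MR² = (2/5)(4.5)(0.41)² = 0.30258 kg m²; centre at d = 0.41 m, so the parallel axis theorem gives I = 0.30258 + (4.5)(0.41)² = 1.059 kg m².
Spherical shell: I_cm = (2/3)MR² = (2/3)(0.28)(0.15)² = 0.0042 kg m²; centre at d = 0.41 + 0.41 + 0.15 = 0.97 m, so the parallel axis theorem gives I = 0.0042 + (0.28)(0.97)² = 0.26765 kg m².
Solid disk: I_cm = (1/2)MR² = (1/2)(1.5)(0.096)² = 0.006912 kg m²; centre at d = 0.41 + 0.41 + 0.15 + 0.15 + 0.096 = 1.216 m, so the parallel axis theorem gives I = 0.006912 + (1.5)(1.216)² = 2.2249 kg m².
Total I = 1.059 + 0.26765 + 2.2249 = 3.5516 kg m².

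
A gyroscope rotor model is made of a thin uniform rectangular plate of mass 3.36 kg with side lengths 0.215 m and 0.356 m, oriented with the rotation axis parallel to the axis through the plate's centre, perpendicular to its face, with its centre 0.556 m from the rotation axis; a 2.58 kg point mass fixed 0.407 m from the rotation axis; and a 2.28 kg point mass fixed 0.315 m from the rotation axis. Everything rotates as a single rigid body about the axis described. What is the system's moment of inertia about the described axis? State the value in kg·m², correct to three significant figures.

Rectangular plate: I_cm = (1/12)M(a²+b²) = (1/12)(3.36)[(0.215)² + (0.356)²] = 0.048429 kg·m²; centre at d = 0.556 m, so I = I_cm + Md² gives I = 0.048429 + (3.36)(0.556)² = 1.0871 kg·m².
Point mass: I_cm = 0; centre at d = 0.407 m, so I = I_cm + Md² gives I = 0 + (2.58)(0.407)² = 0.42737 kg·m².
Point mass: I_cm = 0; centre at d = 0.315 m, so I = I_cm + Md² gives I = 0 + (2.28)(0.315)² = 0.22623 kg·m².
Total I = 1.0871 + 0.42737 + 0.22623 = 1.7407 kg·m².

1.74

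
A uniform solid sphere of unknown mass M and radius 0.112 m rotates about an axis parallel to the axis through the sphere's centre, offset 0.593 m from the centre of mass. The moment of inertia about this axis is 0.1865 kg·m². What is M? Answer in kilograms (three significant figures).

0.523

I = I_cm + Md² = (2/5)MR² + Md² = M·[0.4·(0.112)² + (0.593)²] = M·0.35667.
So M = 0.1865 / 0.35667 = 0.5229 kg.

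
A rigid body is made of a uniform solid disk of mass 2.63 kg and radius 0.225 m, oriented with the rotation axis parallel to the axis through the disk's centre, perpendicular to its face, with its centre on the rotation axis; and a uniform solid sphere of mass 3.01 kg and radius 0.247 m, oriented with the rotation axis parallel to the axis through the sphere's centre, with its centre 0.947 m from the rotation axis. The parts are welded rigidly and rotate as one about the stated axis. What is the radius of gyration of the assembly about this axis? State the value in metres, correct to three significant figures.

Solid disk: I_cm = (1/2)MR² = (1/2)(2.63)(0.225)² = 0.066572 kg m^2; axis through the centre, so I = 0.066572 kg m^2.
Solid sphere: I_cm = (2/5)MR² = (2/5)(3.01)(0.247)² = 0.073455 kg m^2; centre at d = 0.947 m, so the parallel axis theorem gives I = 0.073455 + (3.01)(0.947)² = 2.7728 kg m^2.
Total I = 2.8394 kg m^2; total mass M = 5.64 kg.
k = √(I/M) = √(2.8394/5.64) = 0.70954 m.

0.710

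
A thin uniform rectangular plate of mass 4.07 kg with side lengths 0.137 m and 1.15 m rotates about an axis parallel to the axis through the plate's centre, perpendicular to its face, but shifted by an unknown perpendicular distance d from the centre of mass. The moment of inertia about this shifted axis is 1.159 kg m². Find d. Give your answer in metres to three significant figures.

0.416

About the centre-of-mass axis, I_cm = (1/12)M(a²+b²) = (1/12)(4.07)[(0.137)² + (1.15)²] = 0.45491 kg m².
Parallel axis theorem: I = I_cm + Md², so Md² = 1.159 − 0.45491 = 0.70409 kg m².
d = √(0.70409 / 4.07) = 0.41593 m.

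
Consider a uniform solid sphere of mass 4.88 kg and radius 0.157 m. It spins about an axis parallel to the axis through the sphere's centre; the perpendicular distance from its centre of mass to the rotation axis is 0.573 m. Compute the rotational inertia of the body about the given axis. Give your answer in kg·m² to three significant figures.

I_cm = (2/5)MR² = (2/5)(4.88)(0.157)² = 0.048115 kg·m²; centre at d = 0.573 m, so the parallel axis theorem gives I = 0.048115 + (4.88)(0.573)² = 1.6504 kg·m².

1.65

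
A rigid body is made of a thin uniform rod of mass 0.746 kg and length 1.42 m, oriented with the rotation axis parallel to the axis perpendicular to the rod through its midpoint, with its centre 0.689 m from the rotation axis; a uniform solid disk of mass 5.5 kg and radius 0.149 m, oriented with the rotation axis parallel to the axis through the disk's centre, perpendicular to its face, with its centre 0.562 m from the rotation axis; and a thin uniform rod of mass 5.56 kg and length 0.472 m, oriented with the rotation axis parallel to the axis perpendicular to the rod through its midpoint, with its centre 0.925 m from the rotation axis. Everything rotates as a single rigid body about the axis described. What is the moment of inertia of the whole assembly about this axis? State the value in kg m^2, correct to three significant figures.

7.14

Thin rod: I_cm = (1/12)ML² = (1/12)(0.746)(1.42)² = 0.12535 kg m^2; centre at d = 0.689 m, so the parallel axis theorem gives I = 0.12535 + (0.746)(0.689)² = 0.47949 kg m^2.
Solid disk: I_cm = (1/2)MR² = (1/2)(5.5)(0.149)² = 0.061053 kg m^2; centre at d = 0.562 m, so the parallel axis theorem gives I = 0.061053 + (5.5)(0.562)² = 1.7982 kg m^2.
Thin rod: I_cm = (1/12)ML² = (1/12)(5.56)(0.472)² = 0.10322 kg m^2; centre at d = 0.925 m, so the parallel axis theorem gives I = 0.10322 + (5.56)(0.925)² = 4.8605 kg m^2.
Total I = 0.47949 + 1.7982 + 4.8605 = 7.1382 kg m^2.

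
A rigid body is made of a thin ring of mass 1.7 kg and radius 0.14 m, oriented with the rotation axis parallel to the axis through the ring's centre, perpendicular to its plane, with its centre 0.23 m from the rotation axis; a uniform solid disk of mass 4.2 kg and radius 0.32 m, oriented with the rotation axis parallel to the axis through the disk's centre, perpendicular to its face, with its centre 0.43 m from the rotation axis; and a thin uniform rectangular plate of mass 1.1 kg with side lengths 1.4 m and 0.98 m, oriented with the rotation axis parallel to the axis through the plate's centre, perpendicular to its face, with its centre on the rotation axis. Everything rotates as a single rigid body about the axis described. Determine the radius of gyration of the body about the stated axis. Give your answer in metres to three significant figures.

0.444

Thin ring: I_cm = MR² = (1.7)(0.14)² = 0.03332 kg m^2; centre at d = 0.23 m, so I = I_cm + Md² gives I = 0.03332 + (1.7)(0.23)² = 0.12325 kg m^2.
Solid disk: I_cm = (1/2)MR² = (1/2)(4.2)(0.32)² = 0.21504 kg m^2; centre at d = 0.43 m, so I = I_cm + Md² gives I = 0.21504 + (4.2)(0.43)² = 0.99162 kg m^2.
Rectangular plate: I_cm = (1/12)M(a²+b²) = (1/12)(1.1)[(1.4)² + (0.98)²] = 0.2677 kg m^2; axis through the centre, so I = 0.2677 kg m^2.
Total I = 1.3826 kg m^2; total mass M = 7 kg.
k = √(I/M) = √(1.3826/7) = 0.44442 m.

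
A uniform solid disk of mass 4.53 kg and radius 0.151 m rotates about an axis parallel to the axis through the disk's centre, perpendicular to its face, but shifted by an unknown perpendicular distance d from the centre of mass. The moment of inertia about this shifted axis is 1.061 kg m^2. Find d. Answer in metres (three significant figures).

About the centre-of-mass axis, I_cm = (1/2)MR² = (1/2)(4.53)(0.151)² = 0.051644 kg m^2.
Parallel axis theorem: I = I_cm + Md², so Md² = 1.061 − 0.051644 = 1.0094 kg m^2.
d = √(1.0094 / 4.53) = 0.47203 m.

0.472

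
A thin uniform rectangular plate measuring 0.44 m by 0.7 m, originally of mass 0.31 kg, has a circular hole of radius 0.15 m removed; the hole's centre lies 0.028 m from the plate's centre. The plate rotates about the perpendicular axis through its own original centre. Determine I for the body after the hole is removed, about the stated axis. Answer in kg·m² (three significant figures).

0.0168

Unpierced body about its centre: I₀ = (1/12)M(a²+b²) = (1/12)(0.31)[(0.44)² + (0.7)²] = 0.01766 kg·m².
The removed disk has mass m = M·πr²/(ab) = (0.31)·π(0.15)²/(0.44·0.7) = 0.071145 kg (same uniform areal density).
Its moment of inertia about the rotation axis (parallel-axis theorem): I_hole = (1/2)mr² + md² = (1/2)(0.071145)(0.15)² + (0.071145)(0.028)² = 0.00085616 kg·m².
Treating the hole as negative mass, I = I₀ − I_hole = 0.01766 − 0.00085616 = 0.016804 kg·m².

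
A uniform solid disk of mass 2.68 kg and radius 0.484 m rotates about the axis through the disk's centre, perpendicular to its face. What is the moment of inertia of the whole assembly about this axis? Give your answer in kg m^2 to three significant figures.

0.314

I_cm = (1/2)MR² = (1/2)(2.68)(0.484)² = 0.3139 kg m^2; axis through the centre, so I = 0.3139 kg m^2.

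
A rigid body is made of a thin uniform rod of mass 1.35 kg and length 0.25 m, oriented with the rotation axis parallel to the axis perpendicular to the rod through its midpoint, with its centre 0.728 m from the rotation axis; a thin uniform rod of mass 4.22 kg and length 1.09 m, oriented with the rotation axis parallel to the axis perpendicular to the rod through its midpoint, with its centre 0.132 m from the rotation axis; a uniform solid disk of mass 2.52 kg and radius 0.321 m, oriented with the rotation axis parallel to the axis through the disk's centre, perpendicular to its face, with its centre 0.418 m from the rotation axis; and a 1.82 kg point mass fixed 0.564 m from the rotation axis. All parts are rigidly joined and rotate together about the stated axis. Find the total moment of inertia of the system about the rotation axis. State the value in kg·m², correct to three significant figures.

Thin rod: I_cm = (1/12)ML² = (1/12)(1.35)(0.25)² = 0.0070313 kg·m²; centre at d = 0.728 m, so the parallel axis theorem gives I = 0.0070313 + (1.35)(0.728)² = 0.72251 kg·m².
Thin rod: I_cm = (1/12)ML² = (1/12)(4.22)(1.09)² = 0.41782 kg·m²; centre at d = 0.132 m, so the parallel axis theorem gives I = 0.41782 + (4.22)(0.132)² = 0.49134 kg·m².
Solid disk: I_cm = (1/2)MR² = (1/2)(2.52)(0.321)² = 0.12983 kg·m²; centre at d = 0.418 m, so the parallel axis theorem gives I = 0.12983 + (2.52)(0.418)² = 0.57014 kg·m².
Point mass: I_cm = 0; centre at d = 0.564 m, so the parallel axis theorem gives I = 0 + (1.82)(0.564)² = 0.57893 kg·m².
Total I = 0.72251 + 0.49134 + 0.57014 + 0.57893 = 2.3629 kg·m².

2.36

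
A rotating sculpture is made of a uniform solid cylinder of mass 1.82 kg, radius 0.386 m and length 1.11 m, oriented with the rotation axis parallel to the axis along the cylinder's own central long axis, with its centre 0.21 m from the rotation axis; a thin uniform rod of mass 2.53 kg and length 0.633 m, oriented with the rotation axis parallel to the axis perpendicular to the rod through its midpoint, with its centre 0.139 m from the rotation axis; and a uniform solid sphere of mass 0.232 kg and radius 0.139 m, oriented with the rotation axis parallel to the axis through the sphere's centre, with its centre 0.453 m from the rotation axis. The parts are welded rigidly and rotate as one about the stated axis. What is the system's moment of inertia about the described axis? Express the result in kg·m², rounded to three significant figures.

Solid cylinder: I_cm = (1/2)MR² = (1/2)(1.82)(0.386)² = 0.13559 kg·m²; centre at d = 0.21 m, so the parallel axis theorem gives I = 0.13559 + (1.82)(0.21)² = 0.21585 kg·m².
Thin rod: I_cm = (1/12)ML² = (1/12)(2.53)(0.633)² = 0.084479 kg·m²; centre at d = 0.139 m, so the parallel axis theorem gives I = 0.084479 + (2.53)(0.139)² = 0.13336 kg·m².
Solid sphere: I_cm = (2/5)MR² = (2/5)(0.232)(0.139)² = 0.001793 kg·m²; centre at d = 0.453 m, so the parallel axis theorem gives I = 0.001793 + (0.232)(0.453)² = 0.049401 kg·m².
Total I = 0.21585 + 0.13336 + 0.049401 = 0.39861 kg·m².

0.399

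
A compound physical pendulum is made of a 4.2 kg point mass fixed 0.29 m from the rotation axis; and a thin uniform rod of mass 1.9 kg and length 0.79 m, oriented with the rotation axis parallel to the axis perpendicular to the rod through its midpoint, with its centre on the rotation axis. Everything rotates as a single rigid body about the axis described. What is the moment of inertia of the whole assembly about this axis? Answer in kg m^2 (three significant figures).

Point mass: I_cm = 0; centre at d = 0.29 m, so the parallel axis theorem gives I = 0 + (4.2)(0.29)² = 0.35322 kg m^2.
Thin rod: I_cm = (1/12)ML² = (1/12)(1.9)(0.79)² = 0.098816 kg m^2; axis through the centre, so I = 0.098816 kg m^2.
Total I = 0.35322 + 0.098816 = 0.45204 kg m^2.

0.452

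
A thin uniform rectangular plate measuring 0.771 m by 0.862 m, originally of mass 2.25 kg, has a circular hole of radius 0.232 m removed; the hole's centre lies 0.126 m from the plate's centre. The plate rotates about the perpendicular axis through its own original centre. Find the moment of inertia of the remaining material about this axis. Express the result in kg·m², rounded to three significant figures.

0.226

Unpierced body about its centre: I₀ = (1/12)M(a²+b²) = (1/12)(2.25)[(0.771)² + (0.862)²] = 0.25078 kg·m².
The removed disk has mass m = M·πr²/(ab) = (2.25)·π(0.232)²/(0.771·0.862) = 0.57246 kg (same uniform areal density).
Its moment of inertia about the rotation axis (parallel-axis theorem): I_hole = (1/2)mr² + md² = (1/2)(0.57246)(0.232)² + (0.57246)(0.126)² = 0.024495 kg·m².
Treating the hole as negative mass, I = I₀ − I_hole = 0.25078 − 0.024495 = 0.22628 kg·m².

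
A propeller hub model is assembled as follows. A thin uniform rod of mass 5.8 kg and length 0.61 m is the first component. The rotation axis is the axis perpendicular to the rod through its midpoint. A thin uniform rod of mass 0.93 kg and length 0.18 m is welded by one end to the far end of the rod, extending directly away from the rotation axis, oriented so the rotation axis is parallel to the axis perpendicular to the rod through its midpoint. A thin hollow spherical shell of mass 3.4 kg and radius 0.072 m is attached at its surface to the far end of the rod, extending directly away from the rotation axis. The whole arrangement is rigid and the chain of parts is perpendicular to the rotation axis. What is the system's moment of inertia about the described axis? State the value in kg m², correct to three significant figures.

1.39

Thin rod: I_cm = (1/12)ML² = (1/12)(5.8)(0.61)² = 0.17985 kg m²; axis through the centre, so I = 0.17985 kg m².
Thin rod: I_cm = (1/12)ML² = (1/12)(0.93)(0.18)² = 0.002511 kg m²; centre at d = 0.305 + 0.09 = 0.395 m, so I = I_cm + Md² gives I = 0.002511 + (0.93)(0.395)² = 0.14761 kg m².
Spherical shell: I_cm = (2/3)MR² = (2/3)(3.4)(0.072)² = 0.01175 kg m²; centre at d = 0.305 + 0.09 + 0.09 + 0.072 = 0.557 m, so I = I_cm + Md² gives I = 0.01175 + (3.4)(0.557)² = 1.0666 kg m².
Total I = 0.17985 + 0.14761 + 1.0666 = 1.3941 kg m².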